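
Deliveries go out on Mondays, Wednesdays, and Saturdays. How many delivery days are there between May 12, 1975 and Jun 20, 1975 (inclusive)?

17

May 12, 1975 is a Monday.
From May 12, 1975 to Jun 20, 1975 is 40 days inclusive.
40 = 7 × 5 + 5, so there are 5 full weeks plus 5 extra days.
Each full week contributes 3 days from the set (Mon, Wed, Sat): 5 × 3 = 15.
The 5 extra days are Monday, Tuesday, Wednesday, Thursday, Friday — 2 of them qualify.
Total: 15 + 2 = 17.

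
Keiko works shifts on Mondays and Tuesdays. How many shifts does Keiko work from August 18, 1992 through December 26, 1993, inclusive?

August 18, 1992 is a Tuesday.
The range spans 496 days (inclusive of both endpoints).
496 = 7 × 70 + 6, so there are 70 full weeks plus 6 extra days.
Each full week contributes 2 days from the set (Mon, Tue): 70 × 2 = 140.
The 6 extra days are Tuesday, Wednesday, Thursday, Friday, Saturday, Sunday — 1 of them qualifies.
Total: 140 + 1 = 141.

141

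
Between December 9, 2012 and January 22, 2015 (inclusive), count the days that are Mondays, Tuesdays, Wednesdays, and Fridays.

December 9, 2012 is a Sunday.
The range spans 775 days (inclusive of both endpoints).
775 = 7 × 110 + 5, so there are 110 full weeks plus 5 extra days.
Each full week contributes 4 days from the set (Mon, Tue, Wed, Fri): 110 × 4 = 440.
The 5 extra days are Sun, Mon, Tue, Wed, Thu — 3 of them qualify.
Total: 440 + 3 = 443.

443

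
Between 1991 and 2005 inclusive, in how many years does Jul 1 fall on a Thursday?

3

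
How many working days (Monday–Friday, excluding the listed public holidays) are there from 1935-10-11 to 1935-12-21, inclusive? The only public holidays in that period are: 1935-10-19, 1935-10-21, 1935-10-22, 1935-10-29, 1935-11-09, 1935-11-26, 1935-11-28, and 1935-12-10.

1935-10-11 is a Friday.
The range spans 72 days (inclusive of both endpoints).
72 = 7 × 10 + 2, so there are 10 full weeks plus 2 extra days.
Each full week contributes 5 weekdays (Mon–Fri): 10 × 5 = 50.
The 2 extra days are Fri, Sat — 1 of them qualifies.
Total: 50 + 1 = 51.
Holidays: 1935-10-19 (Sat); 1935-10-21 (Mon); 1935-10-22 (Tue); 1935-10-29 (Tue); 1935-11-09 (Sat); 1935-11-26 (Tue); 1935-11-28 (Thu); 1935-12-10 (Tue).
6 of the 8 holidays fall on weekdays; the rest are weekends and were already excluded.
Business days: 51 − 6 = 45.

45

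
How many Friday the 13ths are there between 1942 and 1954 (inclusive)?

22

Friday-the-13ths by year:
1942: Feb, Mar, Nov
1943: Aug
1944: Oct
1945: Apr, Jul
1946: Sep, Dec
1947: Jun
1948: Feb, Aug
1949: May
1950: Jan, Oct
1951: Apr, Jul
1952: Jun
1953: Feb, Mar, Nov
1954: Aug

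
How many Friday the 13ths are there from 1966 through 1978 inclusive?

Friday-the-13ths by year:
1966: May
1967: Jan, Oct
1968: Sep, Dec
1969: Jun
1970: Feb, Mar, Nov
1971: Aug
1972: Oct
1973: Apr, Jul
1974: Sep, Dec
1975: Jun
1976: Feb, Aug
1977: May
1978: Jan, Oct

21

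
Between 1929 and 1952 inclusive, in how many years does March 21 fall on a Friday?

4

Day of week of March 21 in each year:
1929: Thu, 1930: Fri ✓, 1931: Sat, 1932: Mon, 1933: Tue, 1934: Wed, 1935: Thu, 1936: Sat, 1937: Sun, 1938: Mon, 1939: Tue, 1940: Thu, 1941: Fri ✓, 1942: Sat, 1943: Sun, 1944: Tue, 1945: Wed, 1946: Thu, 1947: Fri ✓, 1948: Sun, 1949: Mon, 1950: Tue, 1951: Wed, 1952: Fri ✓
Fridays: 1930, 1941, 1947, 1952.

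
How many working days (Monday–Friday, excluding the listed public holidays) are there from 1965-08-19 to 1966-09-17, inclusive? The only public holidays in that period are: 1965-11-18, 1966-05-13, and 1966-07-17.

1965-08-19 is a Thursday.
That's 395 days from start to end, counting both.
395 = 7 × 56 + 3, so there are 56 full weeks plus 3 extra days.
Each full week contributes 5 weekdays (Mon–Fri): 56 × 5 = 280.
The 3 extra days are Thursday, Friday, Saturday — 2 of them qualify.
Total: 280 + 2 = 282.
Holidays: 1965-11-18 (Thu); 1966-05-13 (Fri); 1966-07-17 (Sun).
2 of the 3 holidays fall on weekdays; the rest are weekends and were already excluded.
Business days: 282 − 2 = 280.

280 working days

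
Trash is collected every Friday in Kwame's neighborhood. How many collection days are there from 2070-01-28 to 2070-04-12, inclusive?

2070-01-28 is a Tuesday.
From 2070-01-28 to 2070-04-12 is 75 days inclusive.
75 = 7 × 10 + 5, so there are 10 full weeks plus 5 extra days.
Each full week contributes one Friday: 10 so far.
The 5 extra days are Tue, Wed, Thu, Fri, Sat — 1 of them qualifies.
Total: 10 + 1 = 11.

11 Fridays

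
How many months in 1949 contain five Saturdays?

A month has five Saturdays exactly when Saturday falls within its first (length − 28) days.
Jan: 31 days, starts Sat → 5 of Sat, Sun, Mon ✓
Feb: 28 days, starts Tue → 5 of (none)
Mar: 31 days, starts Tue → 5 of Tue, Wed, Thu
Apr: 30 days, starts Fri → 5 of Fri, Sat ✓
May: 31 days, starts Sun → 5 of Sun, Mon, Tue
Jun: 30 days, starts Wed → 5 of Wed, Thu
Jul: 31 days, starts Fri → 5 of Fri, Sat, Sun ✓
Aug: 31 days, starts Mon → 5 of Mon, Tue, Wed
Sep: 30 days, starts Thu → 5 of Thu, Fri
Oct: 31 days, starts Sat → 5 of Sat, Sun, Mon ✓
Nov: 30 days, starts Tue → 5 of Tue, Wed
Dec: 31 days, starts Thu → 5 of Thu, Fri, Sat ✓
Months with five Saturdays: Jan, Apr, Jul, Oct, Dec.

5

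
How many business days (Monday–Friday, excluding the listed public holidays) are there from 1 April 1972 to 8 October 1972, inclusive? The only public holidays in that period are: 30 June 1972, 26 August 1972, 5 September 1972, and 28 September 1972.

1 April 1972 is a Saturday.
That's 191 days from start to end, counting both.
191 = 7 × 27 + 2, so there are 27 full weeks plus 2 extra days.
Each full week contributes 5 weekdays (Mon–Fri): 27 × 5 = 135.
The 2 extra days are Saturday, Sunday — none qualify.
Total: 135 + 0 = 135.
Holidays: 30 June 1972 (Fri); 26 August 1972 (Sat); 5 September 1972 (Tue); 28 September 1972 (Thu).
3 of the 4 holidays fall on weekdays; the rest are weekends and were already excluded.
Business days: 135 − 3 = 132.

132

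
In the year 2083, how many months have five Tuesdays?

A month has five Tuesdays exactly when Tuesday falls within its first (length − 28) days.
Jan: 31 days, starts Fri → 5 of Fri, Sat, Sun
Feb: 28 days, starts Mon → 5 of (none)
Mar: 31 days, starts Mon → 5 of Mon, Tue, Wed ✓
Apr: 30 days, starts Thu → 5 of Thu, Fri
May: 31 days, starts Sat → 5 of Sat, Sun, Mon
Jun: 30 days, starts Tue → 5 of Tue, Wed ✓
Jul: 31 days, starts Thu → 5 of Thu, Fri, Sat
Aug: 31 days, starts Sun → 5 of Sun, Mon, Tue ✓
Sep: 30 days, starts Wed → 5 of Wed, Thu
Oct: 31 days, starts Fri → 5 of Fri, Sat, Sun
Nov: 30 days, starts Mon → 5 of Mon, Tue ✓
Dec: 31 days, starts Wed → 5 of Wed, Thu, Fri
Months with five Tuesdays: Mar, Jun, Aug, Nov.

4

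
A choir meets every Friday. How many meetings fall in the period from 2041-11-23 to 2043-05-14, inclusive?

2041-11-23 is a Saturday.
The range spans 538 days (inclusive of both endpoints).
538 = 7 × 76 + 6, so there are 76 full weeks plus 6 extra days.
Each full week contributes one Friday: 76 so far.
The 6 extra days are Sat, Sun, Mon, Tue, Wed, Thu — none qualify.
Total: 76 + 0 = 76.

76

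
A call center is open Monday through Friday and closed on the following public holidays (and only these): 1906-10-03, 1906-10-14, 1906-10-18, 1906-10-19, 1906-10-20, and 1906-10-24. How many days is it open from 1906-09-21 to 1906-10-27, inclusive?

22

1906-09-21 is a Friday.
The range spans 37 days (inclusive of both endpoints).
37 = 7 × 5 + 2, so there are 5 full weeks plus 2 extra days.
Each full week contributes 5 weekdays (Mon–Fri): 5 × 5 = 25.
The 2 extra days are Fri, Sat — 1 of them qualifies.
Total: 25 + 1 = 26.
Holidays: 1906-10-03 (Wed); 1906-10-14 (Sun); 1906-10-18 (Thu); 1906-10-19 (Fri); 1906-10-20 (Sat); 1906-10-24 (Wed).
4 of the 6 holidays fall on weekdays; the rest are weekends and were already excluded.
Business days: 26 − 4 = 22.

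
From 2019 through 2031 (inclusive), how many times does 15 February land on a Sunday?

Day of week of February 15 in each year:
2019: Fri, 2020: Sat, 2021: Mon, 2022: Tue, 2023: Wed, 2024: Thu, 2025: Sat, 2026: Sun ✓, 2027: Mon, 2028: Tue, 2029: Thu, 2030: Fri, 2031: Sat
Sundays: 2026.

1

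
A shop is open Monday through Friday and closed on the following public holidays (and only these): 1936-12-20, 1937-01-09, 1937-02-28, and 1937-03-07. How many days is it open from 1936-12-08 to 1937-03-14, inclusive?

69 working days

1936-12-08 is a Tuesday.
That's 97 days from start to end, counting both.
97 = 7 × 13 + 6, so there are 13 full weeks plus 6 extra days.
Each full week contributes 5 weekdays (Mon–Fri): 13 × 5 = 65.
The 6 extra days are Tue, Wed, Thu, Fri, Sat, Sun — 4 of them qualify.
Total: 65 + 4 = 69.
Holidays: 1936-12-20 (Sun); 1937-01-09 (Sat); 1937-02-28 (Sun); 1937-03-07 (Sun).
None of the 4 holidays fall on a weekday, so nothing to subtract.
Business days: 69 − 0 = 69.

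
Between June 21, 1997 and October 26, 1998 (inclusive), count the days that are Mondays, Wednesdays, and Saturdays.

212

June 21, 1997 is a Saturday.
The range spans 493 days (inclusive of both endpoints).
493 = 7 × 70 + 3, so there are 70 full weeks plus 3 extra days.
Each full week contributes 3 days from the set (Mon, Wed, Sat): 70 × 3 = 210.
The 3 extra days are Sat, Sun, Mon — 2 of them qualify.
Total: 210 + 2 = 212.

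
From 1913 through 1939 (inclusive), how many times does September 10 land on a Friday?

4

Day of week of September 10 in each year:
1913: Wed, 1914: Thu, 1915: Fri ✓, 1916: Sun, 1917: Mon, 1918: Tue, 1919: Wed, 1920: Fri ✓, 1921: Sat, 1922: Sun, 1923: Mon, 1924: Wed, 1925: Thu, 1926: Fri ✓, 1927: Sat, 1928: Mon, 1929: Tue, 1930: Wed, 1931: Thu, 1932: Sat, 1933: Sun, 1934: Mon, 1935: Tue, 1936: Thu, 1937: Fri ✓, 1938: Sat, 1939: Sun
Fridays: 1915, 1920, 1926, 1937.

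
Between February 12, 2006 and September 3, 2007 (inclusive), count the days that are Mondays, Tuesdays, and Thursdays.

244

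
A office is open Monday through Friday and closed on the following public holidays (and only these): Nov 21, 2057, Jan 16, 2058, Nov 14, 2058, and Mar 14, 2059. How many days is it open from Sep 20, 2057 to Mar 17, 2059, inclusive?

384 working days

Sep 20, 2057 is a Thursday.
The range spans 544 days (inclusive of both endpoints).
544 = 7 × 77 + 5, so there are 77 full weeks plus 5 extra days.
Each full week contributes 5 weekdays (Mon–Fri): 77 × 5 = 385.
The 5 extra days are Thu, Fri, Sat, Sun, Mon — 3 of them qualify.
Total: 385 + 3 = 388.
Holidays: Nov 21, 2057 (Wed); Jan 16, 2058 (Wed); Nov 14, 2058 (Thu); Mar 14, 2059 (Fri).
All 4 holidays fall on weekdays, so subtract 4.
Business days: 388 − 4 = 384.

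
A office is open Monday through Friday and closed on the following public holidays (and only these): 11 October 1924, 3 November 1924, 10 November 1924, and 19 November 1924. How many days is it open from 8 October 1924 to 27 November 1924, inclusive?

8 October 1924 is a Wednesday.
The range spans 51 days (inclusive of both endpoints).
51 = 7 × 7 + 2, so there are 7 full weeks plus 2 extra days.
Each full week contributes 5 weekdays (Mon–Fri): 7 × 5 = 35.
The 2 extra days are Wed, Thu — 2 of them qualify.
Total: 35 + 2 = 37.
Holidays: 11 October 1924 (Sat); 3 November 1924 (Mon); 10 November 1924 (Mon); 19 November 1924 (Wed).
3 of the 4 holidays fall on weekdays; the rest are weekends and were already excluded.
Business days: 37 − 3 = 34.

34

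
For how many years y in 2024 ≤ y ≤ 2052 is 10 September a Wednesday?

Day of week of September 10 in each year:
2024: Tue, 2025: Wed ✓, 2026: Thu, 2027: Fri, 2028: Sun, 2029: Mon, 2030: Tue, 2031: Wed ✓, 2032: Fri, 2033: Sat, 2034: Sun, 2035: Mon, 2036: Wed ✓, 2037: Thu, 2038: Fri, 2039: Sat, 2040: Mon, 2041: Tue, 2042: Wed ✓, 2043: Thu, 2044: Sat, 2045: Sun, 2046: Mon, 2047: Tue, 2048: Thu, 2049: Fri, 2050: Sat, 2051: Sun, 2052: Tue
Wednesdays: 2025, 2031, 2036, 2042.

4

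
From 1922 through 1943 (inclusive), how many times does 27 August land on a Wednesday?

3

Day of week of August 27 in each year:
1922: Sun, 1923: Mon, 1924: Wed ✓, 1925: Thu, 1926: Fri, 1927: Sat, 1928: Mon, 1929: Tue, 1930: Wed ✓, 1931: Thu, 1932: Sat, 1933: Sun, 1934: Mon, 1935: Tue, 1936: Thu, 1937: Fri, 1938: Sat, 1939: Sun, 1940: Tue, 1941: Wed ✓, 1942: Thu, 1943: Fri
Wednesdays: 1924, 1930, 1941.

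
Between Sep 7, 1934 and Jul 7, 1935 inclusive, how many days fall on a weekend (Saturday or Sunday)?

Sep 7, 1934 is a Friday.
That's 304 days from start to end, counting both.
304 = 7 × 43 + 3, so there are 43 full weeks plus 3 extra days.
Each full week contributes 2 weekend days (Sat, Sun): 43 × 2 = 86.
The 3 extra days are Friday, Saturday, Sunday — 2 of them qualify.
Total: 86 + 2 = 88.

88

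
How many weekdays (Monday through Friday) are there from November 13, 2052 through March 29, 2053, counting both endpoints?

November 13, 2052 is a Wednesday.
From November 13, 2052 to March 29, 2053 is 137 days inclusive.
137 = 7 × 19 + 4, so there are 19 full weeks plus 4 extra days.
Each full week contributes 5 weekdays (Mon–Fri): 19 × 5 = 95.
The 4 extra days are Wednesday, Thursday, Friday, Saturday — 3 of them qualify.
Total: 95 + 3 = 98.

98 weekdays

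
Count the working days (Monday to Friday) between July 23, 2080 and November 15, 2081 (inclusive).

344

July 23, 2080 is a Tuesday.
From July 23, 2080 to November 15, 2081 is 481 days inclusive.
481 = 7 × 68 + 5, so there are 68 full weeks plus 5 extra days.
Each full week contributes 5 weekdays (Mon–Fri): 68 × 5 = 340.
The 5 extra days are Tue, Wed, Thu, Fri, Sat — 4 of them qualify.
Total: 340 + 4 = 344.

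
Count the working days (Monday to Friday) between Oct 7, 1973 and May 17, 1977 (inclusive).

Oct 7, 1973 is a Sunday.
From Oct 7, 1973 to May 17, 1977 is 1319 days inclusive.
1319 = 7 × 188 + 3, so there are 188 full weeks plus 3 extra days.
Each full week contributes 5 weekdays (Mon–Fri): 188 × 5 = 940.
The 3 extra days are Sunday, Monday, Tuesday — 2 of them qualify.
Total: 940 + 2 = 942.

942 weekdays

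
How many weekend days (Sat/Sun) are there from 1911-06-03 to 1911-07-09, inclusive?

1911-06-03 is a Saturday.
From 1911-06-03 to 1911-07-09 is 37 days inclusive.
37 = 7 × 5 + 2, so there are 5 full weeks plus 2 extra days.
Each full week contributes 2 weekend days (Sat, Sun): 5 × 2 = 10.
The 2 extra days are Sat, Sun — 2 of them qualify.
Total: 10 + 2 = 12.

12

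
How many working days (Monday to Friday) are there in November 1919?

1919-11-01 is a Saturday.
That's 30 days from start to end, counting both.
30 = 7 × 4 + 2, so there are 4 full weeks plus 2 extra days.
Each full week contributes 5 weekdays (Mon–Fri): 4 × 5 = 20.
The 2 extra days are Saturday, Sunday — none qualify.
Total: 20 + 0 = 20.

20 weekdays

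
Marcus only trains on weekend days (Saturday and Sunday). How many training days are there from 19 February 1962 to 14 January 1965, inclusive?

19 February 1962 is a Monday.
That's 1061 days from start to end, counting both.
1061 = 7 × 151 + 4, so there are 151 full weeks plus 4 extra days.
Each full week contributes 2 weekend days (Sat, Sun): 151 × 2 = 302.
The 4 extra days are Monday, Tuesday, Wednesday, Thursday — none qualify.
Total: 302 + 0 = 302.

302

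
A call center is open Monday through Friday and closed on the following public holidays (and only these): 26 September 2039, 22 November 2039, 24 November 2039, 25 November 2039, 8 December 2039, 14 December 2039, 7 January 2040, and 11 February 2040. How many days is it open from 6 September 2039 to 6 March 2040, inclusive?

125

6 September 2039 is a Tuesday.
From 6 September 2039 to 6 March 2040 is 183 days inclusive.
183 = 7 × 26 + 1, so there are 26 full weeks plus 1 extra day.
Each full week contributes 5 weekdays (Mon–Fri): 26 × 5 = 130.
The 1 extra day is Tuesday — 1 of them qualifies.
Total: 130 + 1 = 131.
Holidays: 26 September 2039 (Mon); 22 November 2039 (Tue); 24 November 2039 (Thu); 25 November 2039 (Fri); 8 December 2039 (Thu); 14 December 2039 (Wed); 7 January 2040 (Sat); 11 February 2040 (Sat).
6 of the 8 holidays fall on weekdays; the rest are weekends and were already excluded.
Business days: 131 − 6 = 125.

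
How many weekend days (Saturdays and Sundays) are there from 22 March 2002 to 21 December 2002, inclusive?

79

22 March 2002 is a Friday.
That's 275 days from start to end, counting both.
275 = 7 × 39 + 2, so there are 39 full weeks plus 2 extra days.
Each full week contributes 2 weekend days (Sat, Sun): 39 × 2 = 78.
The 2 extra days are Fri, Sat — 1 of them qualifies.
Total: 78 + 1 = 79.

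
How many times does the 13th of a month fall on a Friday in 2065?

3

The 13th falls on a Friday when the month's 13th has weekday Fri.
Jan 13 is Tue; Feb 13 is Fri ✓; Mar 13 is Fri ✓; Apr 13 is Mon; May 13 is Wed; Jun 13 is Sat; Jul 13 is Mon; Aug 13 is Thu; Sep 13 is Sun; Oct 13 is Tue; Nov 13 is Fri ✓; Dec 13 is Sun.
Friday the 13ths: Feb, Mar, Nov.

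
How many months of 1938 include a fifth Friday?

4

A month has five Fridays exactly when Friday falls within its first (length − 28) days.
Jan: 31 days, starts Sat → 5 of Sat, Sun, Mon
Feb: 28 days, starts Tue → 5 of (none)
Mar: 31 days, starts Tue → 5 of Tue, Wed, Thu
Apr: 30 days, starts Fri → 5 of Fri, Sat ✓
May: 31 days, starts Sun → 5 of Sun, Mon, Tue
Jun: 30 days, starts Wed → 5 of Wed, Thu
Jul: 31 days, starts Fri → 5 of Fri, Sat, Sun ✓
Aug: 31 days, starts Mon → 5 of Mon, Tue, Wed
Sep: 30 days, starts Thu → 5 of Thu, Fri ✓
Oct: 31 days, starts Sat → 5 of Sat, Sun, Mon
Nov: 30 days, starts Tue → 5 of Tue, Wed
Dec: 31 days, starts Thu → 5 of Thu, Fri, Sat ✓
Months with five Fridays: Apr, Jul, Sep, Dec.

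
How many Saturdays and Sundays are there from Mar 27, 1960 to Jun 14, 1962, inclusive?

231

Mar 27, 1960 is a Sunday.
The range spans 810 days (inclusive of both endpoints).
810 = 7 × 115 + 5, so there are 115 full weeks plus 5 extra days.
Each full week contributes 2 weekend days (Sat, Sun): 115 × 2 = 230.
The 5 extra days are Sunday, Monday, Tuesday, Wednesday, Thursday — 1 of them qualifies.
Total: 230 + 1 = 231.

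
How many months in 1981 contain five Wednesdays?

A month has five Wednesdays exactly when Wednesday falls within its first (length − 28) days.
Jan: 31 days, starts Thu → 5 of Thu, Fri, Sat
Feb: 28 days, starts Sun → 5 of (none)
Mar: 31 days, starts Sun → 5 of Sun, Mon, Tue
Apr: 30 days, starts Wed → 5 of Wed, Thu ✓
May: 31 days, starts Fri → 5 of Fri, Sat, Sun
Jun: 30 days, starts Mon → 5 of Mon, Tue
Jul: 31 days, starts Wed → 5 of Wed, Thu, Fri ✓
Aug: 31 days, starts Sat → 5 of Sat, Sun, Mon
Sep: 30 days, starts Tue → 5 of Tue, Wed ✓
Oct: 31 days, starts Thu → 5 of Thu, Fri, Sat
Nov: 30 days, starts Sun → 5 of Sun, Mon
Dec: 31 days, starts Tue → 5 of Tue, Wed, Thu ✓
Months with five Wednesdays: Apr, Jul, Sep, Dec.

4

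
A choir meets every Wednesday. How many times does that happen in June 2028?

4

Jun 1, 2028 is a Thursday.
That's 30 days from start to end, counting both.
30 = 7 × 4 + 2, so there are 4 full weeks plus 2 extra days.
Each full week contributes one Wednesday: 4 so far.
The 2 extra days are Thursday, Friday — none qualify.
Total: 4 + 0 = 4.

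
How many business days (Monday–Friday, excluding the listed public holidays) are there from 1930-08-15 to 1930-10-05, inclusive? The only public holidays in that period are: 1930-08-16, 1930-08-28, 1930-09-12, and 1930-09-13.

1930-08-15 is a Friday.
That's 52 days from start to end, counting both.
52 = 7 × 7 + 3, so there are 7 full weeks plus 3 extra days.
Each full week contributes 5 weekdays (Mon–Fri): 7 × 5 = 35.
The 3 extra days are Fri, Sat, Sun — 1 of them qualifies.
Total: 35 + 1 = 36.
Holidays: 1930-08-16 (Sat); 1930-08-28 (Thu); 1930-09-12 (Fri); 1930-09-13 (Sat).
2 of the 4 holidays fall on weekdays; the rest are weekends and were already excluded.
Business days: 36 − 2 = 34.

34 business days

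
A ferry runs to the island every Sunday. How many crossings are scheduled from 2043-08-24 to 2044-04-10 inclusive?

2043-08-24 is a Monday.
From 2043-08-24 to 2044-04-10 is 231 days inclusive.
231 = 7 × 33, so the span is exactly 33 full weeks.
Each full week contributes one Sunday: 33 so far.

33 Sundays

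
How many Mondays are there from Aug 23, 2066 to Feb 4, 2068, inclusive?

76

Aug 23, 2066 is a Monday.
That's 531 days from start to end, counting both.
531 = 7 × 75 + 6, so there are 75 full weeks plus 6 extra days.
Each full week contributes one Monday: 75 so far.
The 6 extra days are Mon, Tue, Wed, Thu, Fri, Sat — 1 of them qualifies.
Total: 75 + 1 = 76.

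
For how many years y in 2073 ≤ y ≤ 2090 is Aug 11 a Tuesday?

2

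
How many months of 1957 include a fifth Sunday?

4

A month has five Sundays exactly when Sunday falls within its first (length − 28) days.
Jan: 31 days, starts Tue → 5 of Tue, Wed, Thu
Feb: 28 days, starts Fri → 5 of (none)
Mar: 31 days, starts Fri → 5 of Fri, Sat, Sun ✓
Apr: 30 days, starts Mon → 5 of Mon, Tue
May: 31 days, starts Wed → 5 of Wed, Thu, Fri
Jun: 30 days, starts Sat → 5 of Sat, Sun ✓
Jul: 31 days, starts Mon → 5 of Mon, Tue, Wed
Aug: 31 days, starts Thu → 5 of Thu, Fri, Sat
Sep: 30 days, starts Sun → 5 of Sun, Mon ✓
Oct: 31 days, starts Tue → 5 of Tue, Wed, Thu
Nov: 30 days, starts Fri → 5 of Fri, Sat
Dec: 31 days, starts Sun → 5 of Sun, Mon, Tue ✓
Months with five Sundays: Mar, Jun, Sep, Dec.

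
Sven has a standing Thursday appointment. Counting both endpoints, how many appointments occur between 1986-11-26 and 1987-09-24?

44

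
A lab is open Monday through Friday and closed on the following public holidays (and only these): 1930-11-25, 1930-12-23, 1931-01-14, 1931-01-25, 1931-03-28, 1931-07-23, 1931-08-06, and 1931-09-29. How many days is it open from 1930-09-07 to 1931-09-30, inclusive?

1930-09-07 is a Sunday.
That's 389 days from start to end, counting both.
389 = 7 × 55 + 4, so there are 55 full weeks plus 4 extra days.
Each full week contributes 5 weekdays (Mon–Fri): 55 × 5 = 275.
The 4 extra days are Sun, Mon, Tue, Wed — 3 of them qualify.
Total: 275 + 3 = 278.
Holidays: 1930-11-25 (Tue); 1930-12-23 (Tue); 1931-01-14 (Wed); 1931-01-25 (Sun); 1931-03-28 (Sat); 1931-07-23 (Thu); 1931-08-06 (Thu); 1931-09-29 (Tue).
6 of the 8 holidays fall on weekdays; the rest are weekends and were already excluded.
Business days: 278 − 6 = 272.

272 business days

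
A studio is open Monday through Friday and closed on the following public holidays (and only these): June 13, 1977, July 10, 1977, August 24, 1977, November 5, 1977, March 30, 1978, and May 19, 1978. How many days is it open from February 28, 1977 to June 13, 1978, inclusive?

333

February 28, 1977 is a Monday.
The range spans 471 days (inclusive of both endpoints).
471 = 7 × 67 + 2, so there are 67 full weeks plus 2 extra days.
Each full week contributes 5 weekdays (Mon–Fri): 67 × 5 = 335.
The 2 extra days are Monday, Tuesday — 2 of them qualify.
Total: 335 + 2 = 337.
Holidays: June 13, 1977 (Mon); July 10, 1977 (Sun); August 24, 1977 (Wed); November 5, 1977 (Sat); March 30, 1978 (Thu); May 19, 1978 (Fri).
4 of the 6 holidays fall on weekdays; the rest are weekends and were already excluded.
Business days: 337 − 4 = 333.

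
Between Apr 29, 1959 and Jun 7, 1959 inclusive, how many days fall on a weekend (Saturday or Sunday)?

12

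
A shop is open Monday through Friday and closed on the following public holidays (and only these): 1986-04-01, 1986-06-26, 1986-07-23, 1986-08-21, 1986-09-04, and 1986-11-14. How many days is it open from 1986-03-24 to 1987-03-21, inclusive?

1986-03-24 is a Monday.
That's 363 days from start to end, counting both.
363 = 7 × 51 + 6, so there are 51 full weeks plus 6 extra days.
Each full week contributes 5 weekdays (Mon–Fri): 51 × 5 = 255.
The 6 extra days are Mon, Tue, Wed, Thu, Fri, Sat — 5 of them qualify.
Total: 255 + 5 = 260.
Holidays: 1986-04-01 (Tue); 1986-06-26 (Thu); 1986-07-23 (Wed); 1986-08-21 (Thu); 1986-09-04 (Thu); 1986-11-14 (Fri).
All 6 holidays fall on weekdays, so subtract 6.
Business days: 260 − 6 = 254.

254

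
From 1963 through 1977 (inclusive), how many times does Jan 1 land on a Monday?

2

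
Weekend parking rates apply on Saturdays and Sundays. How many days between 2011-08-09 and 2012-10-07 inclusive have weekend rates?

122

2011-08-09 is a Tuesday.
The range spans 426 days (inclusive of both endpoints).
426 = 7 × 60 + 6, so there are 60 full weeks plus 6 extra days.
Each full week contributes 2 weekend days (Sat, Sun): 60 × 2 = 120.
The 6 extra days are Tue, Wed, Thu, Fri, Sat, Sun — 2 of them qualify.
Total: 120 + 2 = 122.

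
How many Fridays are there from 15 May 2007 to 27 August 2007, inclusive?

15 Fridays

15 May 2007 is a Tuesday.
The range spans 105 days (inclusive of both endpoints).
105 = 7 × 15, so the span is exactly 15 full weeks.
Each full week contributes one Friday: 15 so far.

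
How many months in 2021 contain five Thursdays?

A month has five Thursdays exactly when Thursday falls within its first (length − 28) days.
Jan: 31 days, starts Fri → 5 of Fri, Sat, Sun
Feb: 28 days, starts Mon → 5 of (none)
Mar: 31 days, starts Mon → 5 of Mon, Tue, Wed
Apr: 30 days, starts Thu → 5 of Thu, Fri ✓
May: 31 days, starts Sat → 5 of Sat, Sun, Mon
Jun: 30 days, starts Tue → 5 of Tue, Wed
Jul: 31 days, starts Thu → 5 of Thu, Fri, Sat ✓
Aug: 31 days, starts Sun → 5 of Sun, Mon, Tue
Sep: 30 days, starts Wed → 5 of Wed, Thu ✓
Oct: 31 days, starts Fri → 5 of Fri, Sat, Sun
Nov: 30 days, starts Mon → 5 of Mon, Tue
Dec: 31 days, starts Wed → 5 of Wed, Thu, Fri ✓
Months with five Thursdays: Apr, Jul, Sep, Dec.

4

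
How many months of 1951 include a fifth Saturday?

4

A month has five Saturdays exactly when Saturday falls within its first (length − 28) days.
Jan: 31 days, starts Mon → 5 of Mon, Tue, Wed
Feb: 28 days, starts Thu → 5 of (none)
Mar: 31 days, starts Thu → 5 of Thu, Fri, Sat ✓
Apr: 30 days, starts Sun → 5 of Sun, Mon
May: 31 days, starts Tue → 5 of Tue, Wed, Thu
Jun: 30 days, starts Fri → 5 of Fri, Sat ✓
Jul: 31 days, starts Sun → 5 of Sun, Mon, Tue
Aug: 31 days, starts Wed → 5 of Wed, Thu, Fri
Sep: 30 days, starts Sat → 5 of Sat, Sun ✓
Oct: 31 days, starts Mon → 5 of Mon, Tue, Wed
Nov: 30 days, starts Thu → 5 of Thu, Fri
Dec: 31 days, starts Sat → 5 of Sat, Sun, Mon ✓
Months with five Saturdays: Mar, Jun, Sep, Dec.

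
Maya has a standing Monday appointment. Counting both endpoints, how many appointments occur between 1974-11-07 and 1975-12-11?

1974-11-07 is a Thursday.
From 1974-11-07 to 1975-12-11 is 400 days inclusive.
400 = 7 × 57 + 1, so there are 57 full weeks plus 1 extra day.
Each full week contributes one Monday: 57 so far.
The 1 extra day is Thu — none qualify.
Total: 57 + 0 = 57.

57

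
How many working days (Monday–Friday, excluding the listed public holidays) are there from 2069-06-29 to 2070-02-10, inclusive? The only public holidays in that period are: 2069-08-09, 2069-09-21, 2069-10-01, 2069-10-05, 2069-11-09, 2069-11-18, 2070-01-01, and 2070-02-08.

2069-06-29 is a Saturday.
The range spans 227 days (inclusive of both endpoints).
227 = 7 × 32 + 3, so there are 32 full weeks plus 3 extra days.
Each full week contributes 5 weekdays (Mon–Fri): 32 × 5 = 160.
The 3 extra days are Saturday, Sunday, Monday — 1 of them qualifies.
Total: 160 + 1 = 161.
Holidays: 2069-08-09 (Fri); 2069-09-21 (Sat); 2069-10-01 (Tue); 2069-10-05 (Sat); 2069-11-09 (Sat); 2069-11-18 (Mon); 2070-01-01 (Wed); 2070-02-08 (Sat).
4 of the 8 holidays fall on weekdays; the rest are weekends and were already excluded.
Business days: 161 − 4 = 157.

157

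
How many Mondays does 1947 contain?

1 January 1947 is a Wednesday.
The range spans 365 days (inclusive of both endpoints).
365 = 7 × 52 + 1, so there are 52 full weeks plus 1 extra day.
Each full week contributes one Monday: 52 so far.
The 1 extra day is Wed — none qualify.
Total: 52 + 0 = 52.

52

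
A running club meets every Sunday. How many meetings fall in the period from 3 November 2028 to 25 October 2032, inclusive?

3 November 2028 is a Friday.
The range spans 1453 days (inclusive of both endpoints).
1453 = 7 × 207 + 4, so there are 207 full weeks plus 4 extra days.
Each full week contributes one Sunday: 207 so far.
The 4 extra days are Friday, Saturday, Sunday, Monday — 1 of them qualifies.
Total: 207 + 1 = 208.

208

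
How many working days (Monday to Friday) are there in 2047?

261

2047-01-01 is a Tuesday.
That's 365 days from start to end, counting both.
365 = 7 × 52 + 1, so there are 52 full weeks plus 1 extra day.
Each full week contributes 5 weekdays (Mon–Fri): 52 × 5 = 260.
The 1 extra day is Tuesday — 1 of them qualifies.
Total: 260 + 1 = 261.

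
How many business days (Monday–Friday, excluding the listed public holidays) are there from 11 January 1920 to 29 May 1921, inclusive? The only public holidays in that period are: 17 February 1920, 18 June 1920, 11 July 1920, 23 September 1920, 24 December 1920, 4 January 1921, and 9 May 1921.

11 January 1920 is a Sunday.
The range spans 505 days (inclusive of both endpoints).
505 = 7 × 72 + 1, so there are 72 full weeks plus 1 extra day.
Each full week contributes 5 weekdays (Mon–Fri): 72 × 5 = 360.
The 1 extra day is Sun — none qualify.
Total: 360 + 0 = 360.
Holidays: 17 February 1920 (Tue); 18 June 1920 (Fri); 11 July 1920 (Sun); 23 September 1920 (Thu); 24 December 1920 (Fri); 4 January 1921 (Tue); 9 May 1921 (Mon).
6 of the 7 holidays fall on weekdays; the rest are weekends and were already excluded.
Business days: 360 − 6 = 354.

354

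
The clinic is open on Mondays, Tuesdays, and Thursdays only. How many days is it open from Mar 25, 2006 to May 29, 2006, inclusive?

28

Mar 25, 2006 is a Saturday.
The range spans 66 days (inclusive of both endpoints).
66 = 7 × 9 + 3, so there are 9 full weeks plus 3 extra days.
Each full week contributes 3 days from the set (Mon, Tue, Thu): 9 × 3 = 27.
The 3 extra days are Sat, Sun, Mon — 1 of them qualifies.
Total: 27 + 1 = 28.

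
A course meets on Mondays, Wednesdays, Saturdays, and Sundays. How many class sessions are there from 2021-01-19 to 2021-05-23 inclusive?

71

2021-01-19 is a Tuesday.
From 2021-01-19 to 2021-05-23 is 125 days inclusive.
125 = 7 × 17 + 6, so there are 17 full weeks plus 6 extra days.
Each full week contributes 4 days from the set (Mon, Wed, Sat, Sun): 17 × 4 = 68.
The 6 extra days are Tuesday, Wednesday, Thursday, Friday, Saturday, Sunday — 3 of them qualify.
Total: 68 + 3 = 71.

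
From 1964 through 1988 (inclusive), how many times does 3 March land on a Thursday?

4

Day of week of March 3 in each year:
1964: Tue, 1965: Wed, 1966: Thu ✓, 1967: Fri, 1968: Sun, 1969: Mon, 1970: Tue, 1971: Wed, 1972: Fri, 1973: Sat, 1974: Sun, 1975: Mon, 1976: Wed, 1977: Thu ✓, 1978: Fri, 1979: Sat, 1980: Mon, 1981: Tue, 1982: Wed, 1983: Thu ✓, 1984: Sat, 1985: Sun, 1986: Mon, 1987: Tue, 1988: Thu ✓
Thursdays: 1966, 1977, 1983, 1988.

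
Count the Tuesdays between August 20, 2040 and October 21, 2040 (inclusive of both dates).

9 Tuesdays

August 20, 2040 is a Monday.
That's 63 days from start to end, counting both.
63 = 7 × 9, so the span is exactly 9 full weeks.
Each full week contributes one Tuesday: 9 so far.
Total: 9.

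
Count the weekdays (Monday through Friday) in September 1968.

Sep 1, 1968 is a Sunday.
The range spans 30 days (inclusive of both endpoints).
30 = 7 × 4 + 2, so there are 4 full weeks plus 2 extra days.
Each full week contributes 5 weekdays (Mon–Fri): 4 × 5 = 20.
The 2 extra days are Sun, Mon — 1 of them qualifies.
Total: 20 + 1 = 21.

21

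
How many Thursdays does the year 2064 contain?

Jan 1, 2064 is a Tuesday.
From Jan 1, 2064 to Dec 31, 2064 is 366 days inclusive.
366 = 7 × 52 + 2, so there are 52 full weeks plus 2 extra days.
Each full week contributes one Thursday: 52 so far.
The 2 extra days are Tue, Wed — none qualify.
Total: 52 + 0 = 52.

52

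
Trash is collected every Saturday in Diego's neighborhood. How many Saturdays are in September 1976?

Sep 1, 1976 is a Wednesday.
That's 30 days from start to end, counting both.
30 = 7 × 4 + 2, so there are 4 full weeks plus 2 extra days.
Each full week contributes one Saturday: 4 so far.
The 2 extra days are Wednesday, Thursday — none qualify.
Total: 4 + 0 = 4.

4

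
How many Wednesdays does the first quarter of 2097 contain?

1 January 2097 is a Tuesday.
The range spans 90 days (inclusive of both endpoints).
90 = 7 × 12 + 6, so there are 12 full weeks plus 6 extra days.
Each full week contributes one Wednesday: 12 so far.
The 6 extra days are Tue, Wed, Thu, Fri, Sat, Sun — 1 of them qualifies.
Total: 12 + 1 = 13.

13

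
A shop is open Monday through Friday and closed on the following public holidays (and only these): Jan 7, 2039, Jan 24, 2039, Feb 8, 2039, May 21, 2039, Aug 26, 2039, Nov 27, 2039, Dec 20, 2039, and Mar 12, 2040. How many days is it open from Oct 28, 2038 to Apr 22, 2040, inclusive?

381

Oct 28, 2038 is a Thursday.
The range spans 543 days (inclusive of both endpoints).
543 = 7 × 77 + 4, so there are 77 full weeks plus 4 extra days.
Each full week contributes 5 weekdays (Mon–Fri): 77 × 5 = 385.
The 4 extra days are Thursday, Friday, Saturday, Sunday — 2 of them qualify.
Total: 385 + 2 = 387.
Holidays: Jan 7, 2039 (Fri); Jan 24, 2039 (Mon); Feb 8, 2039 (Tue); May 21, 2039 (Sat); Aug 26, 2039 (Fri); Nov 27, 2039 (Sun); Dec 20, 2039 (Tue); Mar 12, 2040 (Mon).
6 of the 8 holidays fall on weekdays; the rest are weekends and were already excluded.
Business days: 387 − 6 = 381.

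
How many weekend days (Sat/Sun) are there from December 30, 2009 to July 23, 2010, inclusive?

December 30, 2009 is a Wednesday.
From December 30, 2009 to July 23, 2010 is 206 days inclusive.
206 = 7 × 29 + 3, so there are 29 full weeks plus 3 extra days.
Each full week contributes 2 weekend days (Sat, Sun): 29 × 2 = 58.
The 3 extra days are Wednesday, Thursday, Friday — none qualify.
Total: 58 + 0 = 58.

58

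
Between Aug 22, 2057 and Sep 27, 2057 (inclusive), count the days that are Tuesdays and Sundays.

Aug 22, 2057 is a Wednesday.
From Aug 22, 2057 to Sep 27, 2057 is 37 days inclusive.
37 = 7 × 5 + 2, so there are 5 full weeks plus 2 extra days.
Each full week contributes 2 days from the set (Tue, Sun): 5 × 2 = 10.
The 2 extra days are Wednesday, Thursday — none qualify.
Total: 10 + 0 = 10.

10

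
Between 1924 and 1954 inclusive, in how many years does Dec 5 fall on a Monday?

Day of week of December 5 in each year:
1924: Fri, 1925: Sat, 1926: Sun, 1927: Mon ✓, 1928: Wed, 1929: Thu, 1930: Fri, 1931: Sat, 1932: Mon ✓, 1933: Tue, 1934: Wed, 1935: Thu, 1936: Sat, 1937: Sun, 1938: Mon ✓, 1939: Tue, 1940: Thu, 1941: Fri, 1942: Sat, 1943: Sun, 1944: Tue, 1945: Wed, 1946: Thu, 1947: Fri, 1948: Sun, 1949: Mon ✓, 1950: Tue, 1951: Wed, 1952: Fri, 1953: Sat, 1954: Sun
Mondays: 1927, 1932, 1938, 1949.

4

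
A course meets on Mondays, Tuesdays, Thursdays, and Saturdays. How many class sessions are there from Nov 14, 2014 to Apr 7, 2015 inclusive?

Nov 14, 2014 is a Friday.
From Nov 14, 2014 to Apr 7, 2015 is 145 days inclusive.
145 = 7 × 20 + 5, so there are 20 full weeks plus 5 extra days.
Each full week contributes 4 days from the set (Mon, Tue, Thu, Sat): 20 × 4 = 80.
The 5 extra days are Fri, Sat, Sun, Mon, Tue — 3 of them qualify.
Total: 80 + 3 = 83.

83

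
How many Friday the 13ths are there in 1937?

1

The 13th falls on a Friday when the month's 13th has weekday Fri.
Jan 13 is Wed; Feb 13 is Sat; Mar 13 is Sat; Apr 13 is Tue; May 13 is Thu; Jun 13 is Sun; Jul 13 is Tue; Aug 13 is Fri ✓; Sep 13 is Mon; Oct 13 is Wed; Nov 13 is Sat; Dec 13 is Mon.
Friday the 13ths: Aug.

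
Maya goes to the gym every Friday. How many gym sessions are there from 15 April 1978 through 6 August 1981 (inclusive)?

172

15 April 1978 is a Saturday.
From 15 April 1978 to 6 August 1981 is 1210 days inclusive.
1210 = 7 × 172 + 6, so there are 172 full weeks plus 6 extra days.
Each full week contributes one Friday: 172 so far.
The 6 extra days are Sat, Sun, Mon, Tue, Wed, Thu — none qualify.
Total: 172 + 0 = 172.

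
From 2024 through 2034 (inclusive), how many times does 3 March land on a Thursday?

Day of week of March 3 in each year:
2024: Sun, 2025: Mon, 2026: Tue, 2027: Wed, 2028: Fri, 2029: Sat, 2030: Sun, 2031: Mon, 2032: Wed, 2033: Thu ✓, 2034: Fri
Thursdays: 2033.

1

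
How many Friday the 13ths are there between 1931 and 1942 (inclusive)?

22

Friday-the-13ths by year:
1931: Feb, Mar, Nov
1932: May
1933: Jan, Oct
1934: Apr, Jul
1935: Sep, Dec
1936: Mar, Nov
1937: Aug
1938: May
1939: Jan, Oct
1940: Sep, Dec
1941: Jun
1942: Feb, Mar, Nov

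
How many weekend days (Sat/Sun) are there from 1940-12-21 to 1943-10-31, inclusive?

300

1940-12-21 is a Saturday.
From 1940-12-21 to 1943-10-31 is 1045 days inclusive.
1045 = 7 × 149 + 2, so there are 149 full weeks plus 2 extra days.
Each full week contributes 2 weekend days (Sat, Sun): 149 × 2 = 298.
The 2 extra days are Sat, Sun — 2 of them qualify.
Total: 298 + 2 = 300.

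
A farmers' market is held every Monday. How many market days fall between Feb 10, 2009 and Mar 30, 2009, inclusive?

7

Feb 10, 2009 is a Tuesday.
The range spans 49 days (inclusive of both endpoints).
49 = 7 × 7, so the span is exactly 7 full weeks.
Each full week contributes one Monday: 7 so far.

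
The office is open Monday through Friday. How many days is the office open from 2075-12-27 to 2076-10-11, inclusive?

206 weekdays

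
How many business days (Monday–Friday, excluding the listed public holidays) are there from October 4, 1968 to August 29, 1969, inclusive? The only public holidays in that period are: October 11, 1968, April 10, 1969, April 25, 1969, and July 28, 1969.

232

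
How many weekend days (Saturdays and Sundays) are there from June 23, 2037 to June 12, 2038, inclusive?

101

June 23, 2037 is a Tuesday.
The range spans 355 days (inclusive of both endpoints).
355 = 7 × 50 + 5, so there are 50 full weeks plus 5 extra days.
Each full week contributes 2 weekend days (Sat, Sun): 50 × 2 = 100.
The 5 extra days are Tuesday, Wednesday, Thursday, Friday, Saturday — 1 of them qualifies.
Total: 100 + 1 = 101.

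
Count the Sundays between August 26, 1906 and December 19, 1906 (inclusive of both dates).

17 Sundays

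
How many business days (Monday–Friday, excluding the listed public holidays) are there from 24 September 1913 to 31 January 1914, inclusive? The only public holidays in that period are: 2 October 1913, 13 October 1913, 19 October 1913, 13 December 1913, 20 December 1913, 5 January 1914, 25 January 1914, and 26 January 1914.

89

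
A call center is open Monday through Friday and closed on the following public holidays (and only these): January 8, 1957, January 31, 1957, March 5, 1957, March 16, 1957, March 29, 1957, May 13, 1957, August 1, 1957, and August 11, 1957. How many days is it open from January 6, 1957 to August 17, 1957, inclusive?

154

January 6, 1957 is a Sunday.
That's 224 days from start to end, counting both.
224 = 7 × 32, so the span is exactly 32 full weeks.
Each full week contributes 5 weekdays (Mon–Fri): 32 × 5 = 160.
Holidays: January 8, 1957 (Tue); January 31, 1957 (Thu); March 5, 1957 (Tue); March 16, 1957 (Sat); March 29, 1957 (Fri); May 13, 1957 (Mon); August 1, 1957 (Thu); August 11, 1957 (Sun).
6 of the 8 holidays fall on weekdays; the rest are weekends and were already excluded.
Business days: 160 − 6 = 154.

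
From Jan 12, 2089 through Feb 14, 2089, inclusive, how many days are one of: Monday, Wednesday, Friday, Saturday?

20

Jan 12, 2089 is a Wednesday.
That's 34 days from start to end, counting both.
34 = 7 × 4 + 6, so there are 4 full weeks plus 6 extra days.
Each full week contributes 4 days from the set (Mon, Wed, Fri, Sat): 4 × 4 = 16.
The 6 extra days are Wed, Thu, Fri, Sat, Sun, Mon — 4 of them qualify.
Total: 16 + 4 = 20.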